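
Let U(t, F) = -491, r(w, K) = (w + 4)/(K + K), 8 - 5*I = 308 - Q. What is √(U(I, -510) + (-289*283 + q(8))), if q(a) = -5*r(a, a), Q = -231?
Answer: I*√329127/2 ≈ 286.85*I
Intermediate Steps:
I = -531/5 (I = 8/5 - (308 - 1*(-231))/5 = 8/5 - (308 + 231)/5 = 8/5 - ⅕*539 = 8/5 - 539/5 = -531/5 ≈ -106.20)
r(w, K) = (4 + w)/(2*K) (r(w, K) = (4 + w)/((2*K)) = (4 + w)*(1/(2*K)) = (4 + w)/(2*K))
q(a) = -5*(4 + a)/(2*a)
√(U(I, -510) + (-289*283 + q(8))) = √(-491 + (-289*283 + (-5/2 - 10/8))) = √(-491 + (-81787 + (-5/2 - 10*⅛))) = √(-491 + (-81787 + (-5/2 - 5/4))) = √(-491 + (-81787 - 15/4)) = √(-491 - 327163/4) = √(-329127/4) = I*√329127/2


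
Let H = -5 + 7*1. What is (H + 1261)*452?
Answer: 570876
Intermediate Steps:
H = 2 (H = -5 + 7 = 2)
(H + 1261)*452 = (2 + 1261)*452 = 1263*452 = 570876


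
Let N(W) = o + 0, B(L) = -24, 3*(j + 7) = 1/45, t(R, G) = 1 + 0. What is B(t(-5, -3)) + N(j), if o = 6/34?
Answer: -405/17 ≈ -23.824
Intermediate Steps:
t(R, G) = 1
j = -944/135 (j = -7 + (⅓)/45 = -7 + (⅓)*(1/45) = -7 + 1/135 = -944/135 ≈ -6.9926)
o = 3/17 (o = 6*(1/34) = 3/17 ≈ 0.17647)
N(W) = 3/17 (N(W) = 3/17 + 0 = 3/17)
B(t(-5, -3)) + N(j) = -24 + 3/17 = -405/17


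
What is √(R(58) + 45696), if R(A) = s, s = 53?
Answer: √45749 ≈ 213.89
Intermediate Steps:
R(A) = 53
√(R(58) + 45696) = √(53 + 45696) = √45749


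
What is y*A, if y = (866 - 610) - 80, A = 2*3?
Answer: 1056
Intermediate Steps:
A = 6
y = 176 (y = 256 - 80 = 176)
y*A = 176*6 = 1056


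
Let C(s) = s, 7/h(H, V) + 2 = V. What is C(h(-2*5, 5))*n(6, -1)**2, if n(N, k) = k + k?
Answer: 28/3 ≈ 9.3333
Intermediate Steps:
n(N, k) = 2*k
h(H, V) = 7/(-2 + V)
C(h(-2*5, 5))*n(6, -1)**2 = (7/(-2 + 5))*(2*(-1))**2 = (7/3)*(-2)**2 = (7*(1/3))*4 = (7/3)*4 = 28/3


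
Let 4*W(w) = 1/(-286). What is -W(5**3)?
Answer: 1/1144 ≈ 0.00087413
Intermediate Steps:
W(w) = -1/1144 (W(w) = (1/4)/(-286) = (1/4)*(-1/286) = -1/1144)
-W(5**3) = -1*(-1/1144) = 1/1144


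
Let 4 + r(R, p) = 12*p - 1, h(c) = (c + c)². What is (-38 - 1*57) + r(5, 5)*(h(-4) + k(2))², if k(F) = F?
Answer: 239485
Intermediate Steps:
h(c) = 4*c² (h(c) = (2*c)² = 4*c²)
r(R, p) = -5 + 12*p (r(R, p) = -4 + (12*p - 1) = -4 + (-1 + 12*p) = -5 + 12*p)
(-38 - 1*57) + r(5, 5)*(h(-4) + k(2))² = (-38 - 1*57) + (-5 + 12*5)*(4*(-4)² + 2)² = (-38 - 57) + (-5 + 60)*(4*16 + 2)² = -95 + 55*(64 + 2)² = -95 + 55*66² = -95 + 55*4356 = -95 + 239580 = 239485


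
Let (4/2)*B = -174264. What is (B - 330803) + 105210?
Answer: -312725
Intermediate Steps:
B = -87132 (B = (½)*(-174264) = -87132)
(B - 330803) + 105210 = (-87132 - 330803) + 105210 = -417935 + 105210 = -312725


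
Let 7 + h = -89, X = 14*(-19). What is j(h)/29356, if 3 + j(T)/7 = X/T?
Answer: -77/1409088 ≈ -5.4645e-5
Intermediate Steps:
X = -266
h = -96 (h = -7 - 89 = -96)
j(T) = -21 - 1862/T (j(T) = -21 + 7*(-266/T) = -21 - 1862/T)
j(h)/29356 = (-21 - 1862/(-96))/29356 = (-21 - 1862*(-1/96))*(1/29356) = (-21 + 931/48)*(1/29356) = -77/48*1/29356 = -77/1409088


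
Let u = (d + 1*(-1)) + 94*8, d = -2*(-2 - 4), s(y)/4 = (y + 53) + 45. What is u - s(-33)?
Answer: 503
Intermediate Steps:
s(y) = 392 + 4*y (s(y) = 4*((y + 53) + 45) = 4*((53 + y) + 45) = 4*(98 + y) = 392 + 4*y)
d = 12 (d = -2*(-6) = 12)
u = 763 (u = (12 + 1*(-1)) + 94*8 = (12 - 1) + 752 = 11 + 752 = 763)
u - s(-33) = 763 - (392 + 4*(-33)) = 763 - (392 - 132) = 763 - 1*260 = 763 - 260 = 503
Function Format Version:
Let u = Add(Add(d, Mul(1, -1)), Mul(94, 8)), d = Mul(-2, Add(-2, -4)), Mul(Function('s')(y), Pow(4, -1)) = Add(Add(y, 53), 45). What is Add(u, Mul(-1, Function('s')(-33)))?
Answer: 503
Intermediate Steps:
Function('s')(y) = Add(392, Mul(4, y)) (Function('s')(y) = Mul(4, Add(Add(y, 53), 45)) = Mul(4, Add(Add(53, y), 45)) = Mul(4, Add(98, y)) = Add(392, Mul(4, y)))
d = 12 (d = Mul(-2, -6) = 12)
u = 763 (u = Add(Add(12, Mul(1, -1)), Mul(94, 8)) = Add(Add(12, -1), 752) = Add(11, 752) = 763)
Add(u, Mul(-1, Function('s')(-33))) = Add(763, Mul(-1, Add(392, Mul(4, -33)))) = Add(763, Mul(-1, Add(392, -132))) = Add(763, Mul(-1, 260)) = Add(763, -260) = 503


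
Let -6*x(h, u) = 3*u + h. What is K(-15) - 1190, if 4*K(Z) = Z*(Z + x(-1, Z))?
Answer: -2325/2 ≈ -1162.5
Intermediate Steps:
x(h, u) = -u/2 - h/6 (x(h, u) = -(3*u + h)/6 = -(h + 3*u)/6 = -u/2 - h/6)
K(Z) = Z*(1/6 + Z/2)/4 (K(Z) = (Z*(Z + (-Z/2 - 1/6*(-1))))/4 = (Z*(Z + (-Z/2 + 1/6)))/4 = (Z*(Z + (1/6 - Z/2)))/4 = (Z*(1/6 + Z/2))/4 = Z*(1/6 + Z/2)/4)
K(-15) - 1190 = (1/24)*(-15)*(1 + 3*(-15)) - 1190 = (1/24)*(-15)*(1 - 45) - 1190 = (1/24)*(-15)*(-44) - 1190 = 55/2 - 1190 = -2325/2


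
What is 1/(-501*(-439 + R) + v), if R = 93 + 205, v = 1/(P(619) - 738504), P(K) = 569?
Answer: 737935/52128466334 ≈ 1.4156e-5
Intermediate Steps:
v = -1/737935 (v = 1/(569 - 738504) = 1/(-737935) = -1/737935 ≈ -1.3551e-6)
R = 298
1/(-501*(-439 + R) + v) = 1/(-501*(-439 + 298) - 1/737935) = 1/(-501*(-141) - 1/737935) = 1/(70641 - 1/737935) = 1/(52128466334/737935) = 737935/52128466334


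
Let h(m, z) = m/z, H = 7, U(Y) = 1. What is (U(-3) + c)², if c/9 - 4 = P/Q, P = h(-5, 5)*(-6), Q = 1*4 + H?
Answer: 212521/121 ≈ 1756.4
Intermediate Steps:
Q = 11 (Q = 1*4 + 7 = 4 + 7 = 11)
P = 6 (P = -5/5*(-6) = -5*⅕*(-6) = -1*(-6) = 6)
c = 450/11 (c = 36 + 9*(6/11) = 36 + 54/11 = 450/11 ≈ 40.909)
(U(-3) + c)² = (1 + 450/11)² = (461/11)² = 212521/121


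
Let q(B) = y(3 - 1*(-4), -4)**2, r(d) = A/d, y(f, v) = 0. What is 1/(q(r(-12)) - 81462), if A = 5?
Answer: -1/81462 ≈ -1.2276e-5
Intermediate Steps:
r(d) = 5/d
q(B) = 0 (q(B) = 0**2 = 0)
1/(q(r(-12)) - 81462) = 1/(0 - 81462) = 1/(-81462) = -1/81462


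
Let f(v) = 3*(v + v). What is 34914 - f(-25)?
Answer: 35064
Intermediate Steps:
f(v) = 6*v (f(v) = 3*(2*v) = 6*v)
34914 - f(-25) = 34914 - 6*(-25) = 34914 - 1*(-150) = 34914 + 150 = 35064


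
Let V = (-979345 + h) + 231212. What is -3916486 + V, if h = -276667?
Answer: -4941286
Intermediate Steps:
V = -1024800 (V = (-979345 - 276667) + 231212 = -1256012 + 231212 = -1024800)
-3916486 + V = -3916486 - 1024800 = -4941286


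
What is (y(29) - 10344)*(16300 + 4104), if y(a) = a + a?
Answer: -209875544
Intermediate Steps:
y(a) = 2*a
(y(29) - 10344)*(16300 + 4104) = (2*29 - 10344)*(16300 + 4104) = (58 - 10344)*20404 = -10286*20404 = -209875544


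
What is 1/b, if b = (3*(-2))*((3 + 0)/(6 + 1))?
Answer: -7/18 ≈ -0.38889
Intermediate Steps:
b = -18/7 ≈ -2.5714
1/b = 1/(-18/7) = -7/18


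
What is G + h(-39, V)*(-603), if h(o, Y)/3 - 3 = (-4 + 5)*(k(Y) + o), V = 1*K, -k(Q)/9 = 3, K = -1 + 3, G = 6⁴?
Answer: 115263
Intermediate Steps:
G = 1296
K = 2
k(Q) = -27 (k(Q) = -9*3 = -27)
V = 2 (V = 1*2 = 2)
h(o, Y) = -72 + 3*o (h(o, Y) = 9 + 3*((-4 + 5)*(-27 + o)) = 9 + 3*(1*(-27 + o)) = 9 + 3*(-27 + o) = 9 + (-81 + 3*o) = -72 + 3*o)
G + h(-39, V)*(-603) = 1296 + (-72 + 3*(-39))*(-603) = 1296 + (-72 - 117)*(-603) = 1296 - 189*(-603) = 1296 + 113967 = 115263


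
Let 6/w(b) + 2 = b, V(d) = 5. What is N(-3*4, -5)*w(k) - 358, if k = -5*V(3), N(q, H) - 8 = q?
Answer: -3214/9 ≈ -357.11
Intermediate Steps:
N(q, H) = 8 + q
k = -25 (k = -5*5 = -25)
w(b) = 6/(-2 + b)
N(-3*4, -5)*w(k) - 358 = (8 - 3*4)*(6/(-2 - 25)) - 358 = (8 - 12)*(6/(-27)) - 358 = -24*(-1)/27 - 358 = -4*(-2/9) - 358 = 8/9 - 358 = -3214/9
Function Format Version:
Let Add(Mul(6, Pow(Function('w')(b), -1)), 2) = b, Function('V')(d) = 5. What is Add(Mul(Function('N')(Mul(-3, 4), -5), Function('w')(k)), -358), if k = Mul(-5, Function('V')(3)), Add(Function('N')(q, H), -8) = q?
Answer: Rational(-3214, 9) ≈ -357.11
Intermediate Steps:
Function('N')(q, H) = Add(8, q)
k = -25 (k = Mul(-5, 5) = -25)
Function('w')(b) = Mul(6, Pow(Add(-2, b), -1))
Add(Mul(Function('N')(Mul(-3, 4), -5), Function('w')(k)), -358) = Add(Mul(Add(8, Mul(-3, 4)), Mul(6, Pow(Add(-2, -25), -1))), -358) = Add(Mul(Add(8, -12), Mul(6, Pow(-27, -1))), -358) = Add(Mul(-4, Mul(6, Rational(-1, 27))), -358) = Add(Mul(-4, Rational(-2, 9)), -358) = Add(Rational(8, 9), -358) = Rational(-3214, 9)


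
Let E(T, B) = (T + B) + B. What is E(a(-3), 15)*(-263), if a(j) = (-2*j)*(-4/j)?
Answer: -9994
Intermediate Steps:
a(j) = 8
E(T, B) = T + 2*B (E(T, B) = (B + T) + B = T + 2*B)
E(a(-3), 15)*(-263) = (8 + 2*15)*(-263) = (8 + 30)*(-263) = 38*(-263) = -9994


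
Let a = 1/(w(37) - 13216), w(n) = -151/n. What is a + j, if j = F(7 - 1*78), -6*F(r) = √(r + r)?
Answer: -37/489143 - I*√142/6 ≈ -7.5642e-5 - 1.9861*I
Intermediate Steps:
F(r) = -√2*√r/6 (F(r) = -√(r + r)/6 = -√2*√r/6)
j = -I*√142/6 (j = -√2*√(7 - 1*78)/6 = -√2*√(7 - 78)/6 = -√2*√(-71)/6 = -√2*I*√71/6 = -I*√142/6 ≈ -1.9861*I)
a = -37/489143 (a = 1/(-151/37 - 13216) = 1/(-489143/37) = -37/489143 ≈ -7.5642e-5)
a + j = -37/489143 - I*√142/6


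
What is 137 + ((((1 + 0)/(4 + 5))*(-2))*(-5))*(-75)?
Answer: 161/3 ≈ 53.667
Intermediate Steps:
137 + ((((1 + 0)/(4 + 5))*(-2))*(-5))*(-75) = 137 + (((1/9)*(-2))*(-5))*(-75) = 137 + (((1*(⅑))*(-2))*(-5))*(-75) = 137 + (((⅑)*(-2))*(-5))*(-75) = 137 - 2/9*(-5)*(-75) = 137 + (10/9)*(-75) = 137 - 250/3 = 161/3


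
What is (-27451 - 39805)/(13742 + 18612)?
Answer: -4804/2311 ≈ -2.0788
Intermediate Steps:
(-27451 - 39805)/(13742 + 18612) = -67256/32354 = -67256*1/32354 = -4804/2311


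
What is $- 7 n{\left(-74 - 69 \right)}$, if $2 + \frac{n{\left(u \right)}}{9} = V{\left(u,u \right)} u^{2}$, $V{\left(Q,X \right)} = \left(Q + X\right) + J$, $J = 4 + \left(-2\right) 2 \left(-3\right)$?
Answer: $347837616$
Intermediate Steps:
$J = 16$ ($J = 4 - -12 = 4 + 12 = 16$)
$V{\left(Q,X \right)} = 16 + Q + X$ ($V{\left(Q,X \right)} = \left(Q + X\right) + 16 = 16 + Q + X$)
$n{\left(u \right)} = -18 + 9 u^{2} \left(16 + 2 u\right)$ ($n{\left(u \right)} = -18 + 9 \left(16 + u + u\right) u^{2} = -18 + 9 \left(16 + 2 u\right) u^{2} = -18 + 9 u^{2} \left(16 + 2 u\right)$)
$- 7 n{\left(-74 - 69 \right)} = - 7 \left(-18 + 18 \left(-74 - 69\right)^{2} \left(8 - 143\right)\right) = - 7 \left(-18 + 18 \left(-143\right)^{2} \left(8 - 143\right)\right) = - 7 \left(-18 + 18 \cdot 20449 \left(-135\right)\right) = - 7 \left(-18 - 49691070\right) = \left(-7\right) \left(-49691088\right) = 347837616$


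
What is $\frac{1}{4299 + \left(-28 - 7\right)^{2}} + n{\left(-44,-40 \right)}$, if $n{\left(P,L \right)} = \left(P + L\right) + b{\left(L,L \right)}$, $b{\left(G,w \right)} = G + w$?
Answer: $- \frac{905935}{5524} \approx -164.0$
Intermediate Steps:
$n{\left(P,L \right)} = P + 3 L$ ($n{\left(P,L \right)} = \left(P + L\right) + \left(L + L\right) = \left(L + P\right) + 2 L = P + 3 L$)
$\frac{1}{4299 + \left(-28 - 7\right)^{2}} + n{\left(-44,-40 \right)} = \frac{1}{4299 + \left(-28 - 7\right)^{2}} + \left(-44 + 3 \left(-40\right)\right) = \frac{1}{4299 + \left(-35\right)^{2}} - 164 = \frac{1}{4299 + 1225} - 164 = \frac{1}{5524} - 164 = - \frac{905935}{5524}$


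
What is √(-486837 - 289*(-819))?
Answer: 3*I*√27794 ≈ 500.15*I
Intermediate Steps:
√(-486837 - 289*(-819)) = √(-486837 + 236691) = √(-250146) = 3*I*√27794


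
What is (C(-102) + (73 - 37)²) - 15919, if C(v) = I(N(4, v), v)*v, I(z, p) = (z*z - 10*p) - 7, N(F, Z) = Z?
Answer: -1179157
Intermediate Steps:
I(z, p) = -7 + z² - 10*p (I(z, p) = (z² - 10*p) - 7 = -7 + z² - 10*p)
C(v) = v*(-7 + v² - 10*v) (C(v) = (-7 + v² - 10*v)*v = v*(-7 + v² - 10*v))
(C(-102) + (73 - 37)²) - 15919 = (-102*(-7 + (-102)² - 10*(-102)) + (73 - 37)²) - 15919 = (-102*(-7 + 10404 + 1020) + 36²) - 15919 = (-102*11417 + 1296) - 15919 = (-1164534 + 1296) - 15919 = -1163238 - 15919 = -1179157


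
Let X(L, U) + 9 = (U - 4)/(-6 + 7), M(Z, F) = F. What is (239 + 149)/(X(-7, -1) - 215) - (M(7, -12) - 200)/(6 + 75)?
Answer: 17120/18549 ≈ 0.92296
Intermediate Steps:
X(L, U) = -13 + U (X(L, U) = -9 + (U - 4)/(-6 + 7) = -9 + (-4 + U)/1 = -9 + (-4 + U)*1 = -9 + (-4 + U) = -13 + U)
(239 + 149)/(X(-7, -1) - 215) - (M(7, -12) - 200)/(6 + 75) = (239 + 149)/((-13 - 1) - 215) - (-12 - 200)/(6 + 75) = 388/(-14 - 215) - (-212)/81 = 388/(-229) - (-212)/81 = 388*(-1/229) - 1*(-212/81) = -388/229 + 212/81 = 17120/18549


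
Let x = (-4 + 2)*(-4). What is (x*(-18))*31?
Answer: -4464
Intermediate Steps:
x = 8 (x = -2*(-4) = 8)
(x*(-18))*31 = (8*(-18))*31 = -144*31 = -4464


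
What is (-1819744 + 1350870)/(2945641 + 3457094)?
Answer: -468874/6402735 ≈ -0.073230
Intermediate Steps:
(-1819744 + 1350870)/(2945641 + 3457094) = -468874/6402735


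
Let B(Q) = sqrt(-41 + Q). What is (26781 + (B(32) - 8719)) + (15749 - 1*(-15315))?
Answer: 49126 + 3*I ≈ 49126.0 + 3.0*I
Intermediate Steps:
(26781 + (B(32) - 8719)) + (15749 - 1*(-15315)) = (26781 + (sqrt(-41 + 32) - 8719)) + (15749 - 1*(-15315)) = (26781 + (sqrt(-9) - 8719)) + (15749 + 15315) = (26781 + (3*I - 8719)) + 31064 = (26781 + (-8719 + 3*I)) + 31064 = (18062 + 3*I) + 31064 = 49126 + 3*I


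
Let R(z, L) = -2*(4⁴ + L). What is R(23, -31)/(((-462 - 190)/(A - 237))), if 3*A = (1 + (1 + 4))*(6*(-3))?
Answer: -61425/326 ≈ -188.42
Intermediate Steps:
R(z, L) = -512 - 2*L (R(z, L) = -2*(256 + L) = -512 - 2*L)
A = -36 (A = ((1 + (1 + 4))*(6*(-3)))/3 = ((1 + 5)*(-18))/3 = (6*(-18))/3 = (⅓)*(-108) = -36)
R(23, -31)/(((-462 - 190)/(A - 237))) = (-512 - 2*(-31))/(((-462 - 190)/(-36 - 237))) = (-512 + 62)/((-652/(-273))) = -450/((-652*(-1/273))) = -450/652/273 = -450*273/652 = -61425/326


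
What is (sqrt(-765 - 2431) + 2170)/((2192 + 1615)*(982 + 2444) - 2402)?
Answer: 217/1304038 + I*sqrt(799)/6520190 ≈ 0.00016641 + 4.3352e-6*I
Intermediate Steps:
(sqrt(-765 - 2431) + 2170)/((2192 + 1615)*(982 + 2444) - 2402) = (sqrt(-3196) + 2170)/(3807*3426 - 2402) = (2*I*sqrt(799) + 2170)/(13042782 - 2402) = (2170 + 2*I*sqrt(799))/13040380 = (2170 + 2*I*sqrt(799))*(1/13040380) = 217/1304038 + I*sqrt(799)/6520190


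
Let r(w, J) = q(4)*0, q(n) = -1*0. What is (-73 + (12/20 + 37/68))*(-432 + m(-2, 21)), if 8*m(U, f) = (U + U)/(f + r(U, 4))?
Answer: 88660099/2856 ≈ 31043.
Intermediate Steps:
q(n) = 0
r(w, J) = 0 (r(w, J) = 0*0 = 0)
m(U, f) = U/(4*f) (m(U, f) = ((U + U)/(f + 0))/8 = ((2*U)/f)/8 = (2*U/f)/8 = U/(4*f))
(-73 + (12/20 + 37/68))*(-432 + m(-2, 21)) = (-73 + (12/20 + 37/68))*(-432 + (¼)*(-2)/21) = (-73 + (12*(1/20) + 37*(1/68)))*(-432 + (¼)*(-2)*(1/21)) = (-73 + (⅗ + 37/68))*(-432 - 1/42) = (-73 + 389/340)*(-18145/42) = -24431/340*(-18145/42) = 88660099/2856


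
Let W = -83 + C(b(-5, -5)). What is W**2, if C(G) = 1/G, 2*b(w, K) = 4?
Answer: 27225/4 ≈ 6806.3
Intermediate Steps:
b(w, K) = 2 (b(w, K) = (1/2)*4 = 2)
W = -165/2 (W = -83 + 1/2 = -165/2 ≈ -82.500)
W**2 = (-165/2)**2 = 27225/4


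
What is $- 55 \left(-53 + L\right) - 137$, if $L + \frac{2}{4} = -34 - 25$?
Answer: $\frac{12101}{2} \approx 6050.5$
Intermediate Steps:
$L = - \frac{119}{2}$ ($L = - \frac{1}{2} - 59 = - \frac{119}{2} \approx -59.5$)
$- 55 \left(-53 + L\right) - 137 = - 55 \left(-53 - \frac{119}{2}\right) - 137 = \left(-55\right) \left(- \frac{225}{2}\right) - 137 = \frac{12375}{2} - 137 = \frac{12101}{2}$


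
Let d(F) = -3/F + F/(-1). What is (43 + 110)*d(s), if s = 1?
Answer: -612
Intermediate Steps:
d(F) = -F - 3/F (d(F) = -3/F + F*(-1) = -3/F - F = -F - 3/F)
(43 + 110)*d(s) = (43 + 110)*(-1*1 - 3/1) = 153*(-1 - 3*1) = 153*(-1 - 3) = 153*(-4) = -612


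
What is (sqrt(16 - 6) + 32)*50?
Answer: 1600 + 50*sqrt(10) ≈ 1758.1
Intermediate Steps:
(sqrt(16 - 6) + 32)*50 = (sqrt(10) + 32)*50 = (32 + sqrt(10))*50 = 1600 + 50*sqrt(10)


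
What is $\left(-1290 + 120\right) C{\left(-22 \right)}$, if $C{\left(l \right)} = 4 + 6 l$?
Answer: $149760$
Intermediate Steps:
$\left(-1290 + 120\right) C{\left(-22 \right)} = \left(-1290 + 120\right) \left(4 + 6 \left(-22\right)\right) = - 1170 \left(4 - 132\right) = \left(-1170\right) \left(-128\right) = 149760$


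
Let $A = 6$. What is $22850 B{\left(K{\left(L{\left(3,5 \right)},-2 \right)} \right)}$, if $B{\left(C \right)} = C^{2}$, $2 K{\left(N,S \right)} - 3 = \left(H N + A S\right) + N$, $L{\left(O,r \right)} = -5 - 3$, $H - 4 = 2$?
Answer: $\frac{48270625}{2} \approx 2.4135 \cdot 10^{7}$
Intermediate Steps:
$H = 6$ ($H = 4 + 2 = 6$)
$L{\left(O,r \right)} = -8$
$K{\left(N,S \right)} = \frac{3}{2} + 3 S + \frac{7 N}{2}$ ($K{\left(N,S \right)} = \frac{3}{2} + \frac{\left(6 N + 6 S\right) + N}{2} = \frac{3}{2} + \frac{6 S + 7 N}{2} = \frac{3}{2} + \left(3 S + \frac{7 N}{2}\right) = \frac{3}{2} + 3 S + \frac{7 N}{2}$)
$22850 B{\left(K{\left(L{\left(3,5 \right)},-2 \right)} \right)} = 22850 \left(\frac{3}{2} + 3 \left(-2\right) + \frac{7}{2} \left(-8\right)\right)^{2} = 22850 \left(\frac{3}{2} - 6 - 28\right)^{2} = 22850 \left(- \frac{65}{2}\right)^{2} = 22850 \cdot \frac{4225}{4} = \frac{48270625}{2}$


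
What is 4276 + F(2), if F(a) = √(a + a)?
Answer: 4278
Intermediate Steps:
F(a) = √2*√a (F(a) = √(2*a) = √2*√a)
4276 + F(2) = 4276 + √2*√2 = 4276 + 2 = 4278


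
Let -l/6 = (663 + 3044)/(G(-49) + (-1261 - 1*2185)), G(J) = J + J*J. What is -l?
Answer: -11121/547 ≈ -20.331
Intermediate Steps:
G(J) = J + J²
l = 11121/547 (l = -6*(663 + 3044)/(-49*(1 - 49) + (-1261 - 1*2185)) = -22242/(-49*(-48) + (-1261 - 2185)) = -22242/(2352 - 3446) = -22242/(-1094) = -22242*(-1)/1094 = -6*(-3707/1094) = 11121/547 ≈ 20.331)
-l = -1*11121/547 = -11121/547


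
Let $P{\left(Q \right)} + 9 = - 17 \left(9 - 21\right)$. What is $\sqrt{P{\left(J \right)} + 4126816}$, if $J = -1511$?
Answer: $\sqrt{4127011} \approx 2031.5$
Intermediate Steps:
$P{\left(Q \right)} = 195$ ($P{\left(Q \right)} = -9 - 17 \left(9 - 21\right) = -9 - -204 = -9 + 204 = 195$)
$\sqrt{P{\left(J \right)} + 4126816} = \sqrt{195 + 4126816} = \sqrt{4127011}$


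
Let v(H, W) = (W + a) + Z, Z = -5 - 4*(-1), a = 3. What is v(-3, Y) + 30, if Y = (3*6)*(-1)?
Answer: 14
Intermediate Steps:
Y = -18 (Y = 18*(-1) = -18)
Z = -1 (Z = -5 + 4 = -1)
v(H, W) = 2 + W (v(H, W) = (W + 3) - 1 = (3 + W) - 1 = 2 + W)
v(-3, Y) + 30 = (2 - 18) + 30 = -16 + 30 = 14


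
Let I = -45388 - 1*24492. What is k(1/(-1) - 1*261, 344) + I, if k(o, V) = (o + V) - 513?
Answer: -70311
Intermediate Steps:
k(o, V) = -513 + V + o (k(o, V) = (V + o) - 513 = -513 + V + o)
I = -69880 (I = -45388 - 24492 = -69880)
k(1/(-1) - 1*261, 344) + I = (-513 + 344 + (1/(-1) - 1*261)) - 69880 = (-513 + 344 + (-1 - 261)) - 69880 = (-513 + 344 - 262) - 69880 = -431 - 69880 = -70311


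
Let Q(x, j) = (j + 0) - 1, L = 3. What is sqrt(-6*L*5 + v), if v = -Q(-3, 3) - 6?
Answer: 7*I*sqrt(2) ≈ 9.8995*I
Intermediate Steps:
Q(x, j) = -1 + j (Q(x, j) = j - 1 = -1 + j)
v = -8 (v = -(-1 + 3) - 6 = -1*2 - 6 = -2 - 6 = -8)
sqrt(-6*L*5 + v) = sqrt(-6*3*5 - 8) = sqrt(-18*5 - 8) = sqrt(-90 - 8) = sqrt(-98) = 7*I*sqrt(2)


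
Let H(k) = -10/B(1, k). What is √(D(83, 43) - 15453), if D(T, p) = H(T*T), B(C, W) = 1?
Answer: 47*I*√7 ≈ 124.35*I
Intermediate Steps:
H(k) = -10 (H(k) = -10/1 = -10*1 = -10)
D(T, p) = -10
√(D(83, 43) - 15453) = √(-10 - 15453) = √(-15463) = 47*I*√7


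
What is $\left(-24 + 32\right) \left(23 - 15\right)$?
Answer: $64$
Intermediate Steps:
$\left(-24 + 32\right) \left(23 - 15\right) = 8 \left(23 - 15\right) = 8 \cdot 8 = 64$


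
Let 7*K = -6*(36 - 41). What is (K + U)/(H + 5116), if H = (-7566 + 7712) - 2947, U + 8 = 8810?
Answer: 61644/16205 ≈ 3.8040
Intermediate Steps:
U = 8802 (U = -8 + 8810 = 8802)
K = 30/7 (K = (-6*(36 - 41))/7 = (-6*(-5))/7 = (⅐)*30 = 30/7 ≈ 4.2857)
H = -2801 (H = 146 - 2947 = -2801)
(K + U)/(H + 5116) = (30/7 + 8802)/(-2801 + 5116) = (61644/7)/2315 = (61644/7)*(1/2315) = 61644/16205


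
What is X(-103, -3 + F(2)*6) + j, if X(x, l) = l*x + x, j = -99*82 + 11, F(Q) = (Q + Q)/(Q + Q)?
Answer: -8519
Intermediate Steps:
F(Q) = 1 (F(Q) = (2*Q)/((2*Q)) = (2*Q)*(1/(2*Q)) = 1)
j = -8107 (j = -8118 + 11 = -8107)
X(x, l) = x + l*x
X(-103, -3 + F(2)*6) + j = -103*(1 + (-3 + 1*6)) - 8107 = -103*(1 + (-3 + 6)) - 8107 = -103*(1 + 3) - 8107 = -103*4 - 8107 = -412 - 8107 = -8519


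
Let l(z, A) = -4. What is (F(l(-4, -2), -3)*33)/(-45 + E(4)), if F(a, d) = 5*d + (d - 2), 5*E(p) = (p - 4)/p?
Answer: 44/3 ≈ 14.667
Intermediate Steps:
E(p) = (-4 + p)/(5*p) (E(p) = ((p - 4)/p)/5 = ((-4 + p)/p)/5 = (-4 + p)/(5*p))
F(a, d) = -2 + 6*d (F(a, d) = 5*d + (-2 + d) = -2 + 6*d)
(F(l(-4, -2), -3)*33)/(-45 + E(4)) = ((-2 + 6*(-3))*33)/(-45 + (1/5)*(-4 + 4)/4) = ((-2 - 18)*33)/(-45 + (1/5)*(1/4)*0) = (-20*33)/(-45 + 0) = -660/(-45) = -660*(-1/45) = 44/3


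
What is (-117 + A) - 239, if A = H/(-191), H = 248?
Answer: -68244/191 ≈ -357.30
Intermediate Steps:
A = -248/191 (A = 248/(-191) = 248*(-1/191) = -248/191 ≈ -1.2984)
(-117 + A) - 239 = (-117 - 248/191) - 239 = -22595/191 - 239 = -68244/191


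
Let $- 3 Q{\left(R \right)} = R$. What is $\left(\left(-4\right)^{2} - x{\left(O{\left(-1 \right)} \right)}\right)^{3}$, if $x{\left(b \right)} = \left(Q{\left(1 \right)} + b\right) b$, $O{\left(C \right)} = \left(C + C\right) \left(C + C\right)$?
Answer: $\frac{64}{27} \approx 2.3704$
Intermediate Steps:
$Q{\left(R \right)} = - \frac{R}{3}$
$O{\left(C \right)} = 4 C^{2}$ ($O{\left(C \right)} = 2 C 2 C = 4 C^{2}$)
$x{\left(b \right)} = b \left(- \frac{1}{3} + b\right)$ ($x{\left(b \right)} = \left(\left(- \frac{1}{3}\right) 1 + b\right) b = \left(- \frac{1}{3} + b\right) b = b \left(- \frac{1}{3} + b\right)$)
$\left(\left(-4\right)^{2} - x{\left(O{\left(-1 \right)} \right)}\right)^{3} = \left(\left(-4\right)^{2} - 4 \left(-1\right)^{2} \left(- \frac{1}{3} + 4 \left(-1\right)^{2}\right)\right)^{3} = \left(16 - 4 \cdot 1 \left(- \frac{1}{3} + 4 \cdot 1\right)\right)^{3} = \left(16 - 4 \left(- \frac{1}{3} + 4\right)\right)^{3} = \left(16 - 4 \cdot \frac{11}{3}\right)^{3} = \left(16 - \frac{44}{3}\right)^{3} = \left(\frac{4}{3}\right)^{3} = \frac{64}{27}$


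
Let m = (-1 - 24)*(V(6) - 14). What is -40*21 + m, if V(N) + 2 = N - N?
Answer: -440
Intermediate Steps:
V(N) = -2 (V(N) = -2 + (N - N) = -2 + 0 = -2)
m = 400 (m = (-1 - 24)*(-2 - 14) = -25*(-16) = 400)
-40*21 + m = -40*21 + 400 = -840 + 400 = -440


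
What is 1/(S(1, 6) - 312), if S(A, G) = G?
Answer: -1/306 ≈ -0.0032680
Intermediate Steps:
1/(S(1, 6) - 312) = 1/(6 - 312) = 1/(-306) = -1/306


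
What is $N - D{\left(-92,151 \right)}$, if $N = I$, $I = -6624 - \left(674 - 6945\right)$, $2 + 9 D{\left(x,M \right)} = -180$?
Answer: $- \frac{2995}{9} \approx -332.78$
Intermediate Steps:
$D{\left(x,M \right)} = - \frac{182}{9}$ ($D{\left(x,M \right)} = - \frac{2}{9} + \frac{1}{9} \left(-180\right) = - \frac{2}{9} - 20 = - \frac{182}{9}$)
$I = -353$ ($I = -6624 - -6271 = -6624 + 6271 = -353$)
$N = -353$
$N - D{\left(-92,151 \right)} = -353 - - \frac{182}{9} = -353 + \frac{182}{9} = - \frac{2995}{9}$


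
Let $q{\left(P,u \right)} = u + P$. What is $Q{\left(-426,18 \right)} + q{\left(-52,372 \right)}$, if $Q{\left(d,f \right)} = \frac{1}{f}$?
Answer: $\frac{5761}{18} \approx 320.06$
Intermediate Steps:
$q{\left(P,u \right)} = P + u$
$Q{\left(-426,18 \right)} + q{\left(-52,372 \right)} = \frac{1}{18} + \left(-52 + 372\right) = \frac{1}{18} + 320 = \frac{5761}{18}$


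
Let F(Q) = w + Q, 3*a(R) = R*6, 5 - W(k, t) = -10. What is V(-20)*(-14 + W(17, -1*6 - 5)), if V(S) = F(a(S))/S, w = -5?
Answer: 9/4 ≈ 2.2500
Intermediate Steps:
W(k, t) = 15 (W(k, t) = 5 - 1*(-10) = 5 + 10 = 15)
a(R) = 2*R (a(R) = (R*6)/3 = (6*R)/3 = 2*R)
F(Q) = -5 + Q
V(S) = (-5 + 2*S)/S
V(-20)*(-14 + W(17, -1*6 - 5)) = (2 - 5/(-20))*(-14 + 15) = (2 - 5*(-1/20))*1 = (2 + 1/4)*1 = (9/4)*1 = 9/4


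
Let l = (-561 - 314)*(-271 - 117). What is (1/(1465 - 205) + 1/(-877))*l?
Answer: -928775/7893 ≈ -117.67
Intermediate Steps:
l = 339500 (l = -875*(-388) = 339500)
(1/(1465 - 205) + 1/(-877))*l = (1/(1465 - 205) + 1/(-877))*339500 = (1/1260 - 1/877)*339500 = -383/1105020*339500 = -928775/7893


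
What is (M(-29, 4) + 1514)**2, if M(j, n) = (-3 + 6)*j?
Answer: 2036329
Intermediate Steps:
M(j, n) = 3*j
(M(-29, 4) + 1514)**2 = (3*(-29) + 1514)**2 = (-87 + 1514)**2 = 1427**2 = 2036329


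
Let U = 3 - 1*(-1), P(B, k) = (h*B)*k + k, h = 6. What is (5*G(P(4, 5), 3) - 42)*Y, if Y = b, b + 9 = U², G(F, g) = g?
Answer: -189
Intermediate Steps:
P(B, k) = k + 6*B*k (P(B, k) = (6*B)*k + k = 6*B*k + k = k + 6*B*k)
U = 4 (U = 3 + 1 = 4)
b = 7 (b = -9 + 4² = -9 + 16 = 7)
Y = 7
(5*G(P(4, 5), 3) - 42)*Y = (5*3 - 42)*7 = (15 - 42)*7 = -27*7 = -189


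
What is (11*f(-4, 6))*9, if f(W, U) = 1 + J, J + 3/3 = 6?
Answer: 594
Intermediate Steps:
J = 5 (J = -1 + 6 = 5)
f(W, U) = 6 (f(W, U) = 1 + 5 = 6)
(11*f(-4, 6))*9 = (11*6)*9 = 66*9 = 594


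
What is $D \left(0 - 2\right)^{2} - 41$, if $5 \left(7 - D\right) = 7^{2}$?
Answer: $- \frac{261}{5} \approx -52.2$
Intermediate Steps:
$D = - \frac{14}{5}$ ($D = 7 - \frac{7^{2}}{5} = 7 - \frac{49}{5} = - \frac{14}{5} \approx -2.8$)
$D \left(0 - 2\right)^{2} - 41 = - \frac{14 \left(0 - 2\right)^{2}}{5} - 41 = - \frac{14 \left(-2\right)^{2}}{5} - 41 = \left(- \frac{14}{5}\right) 4 - 41 = - \frac{56}{5} - 41 = - \frac{261}{5}$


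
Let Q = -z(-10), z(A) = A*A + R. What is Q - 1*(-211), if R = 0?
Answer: 111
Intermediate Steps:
z(A) = A² (z(A) = A*A + 0 = A² + 0 = A²)
Q = -100 (Q = -1*(-10)² = -1*100 = -100)
Q - 1*(-211) = -100 - 1*(-211) = -100 + 211 = 111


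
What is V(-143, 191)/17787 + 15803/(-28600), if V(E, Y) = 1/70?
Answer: -178873897/323723400 ≈ -0.55255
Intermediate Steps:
V(E, Y) = 1/70
V(-143, 191)/17787 + 15803/(-28600) = (1/70)/17787 + 15803/(-28600) = (1/70)*(1/17787) + 15803*(-1/28600) = 1/1245090 - 15803/28600 = -178873897/323723400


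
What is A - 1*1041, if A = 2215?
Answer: 1174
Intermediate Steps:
A - 1*1041 = 2215 - 1*1041 = 2215 - 1041 = 1174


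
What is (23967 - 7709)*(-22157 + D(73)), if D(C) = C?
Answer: -359041672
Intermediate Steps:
(23967 - 7709)*(-22157 + D(73)) = (23967 - 7709)*(-22157 + 73) = 16258*(-22084) = -359041672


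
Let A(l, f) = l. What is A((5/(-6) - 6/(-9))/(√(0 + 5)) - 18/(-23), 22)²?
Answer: 58849/95220 - 6*√5/115 ≈ 0.50137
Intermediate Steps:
A((5/(-6) - 6/(-9))/(√(0 + 5)) - 18/(-23), 22)² = ((5/(-6) - 6/(-9))/(√(0 + 5)) - 18/(-23))² = ((5*(-⅙) - 6*(-⅑))/(√5) - 18*(-1/23))² = ((-⅚ + ⅔)*(√5/5) + 18/23)² = (-√5/30 + 18/23)² = (18/23 - √5/30)²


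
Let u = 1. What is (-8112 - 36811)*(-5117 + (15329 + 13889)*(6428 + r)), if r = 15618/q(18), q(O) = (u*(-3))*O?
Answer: -72515570424367/9 ≈ -8.0573e+12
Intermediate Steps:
q(O) = -3*O (q(O) = (1*(-3))*O = -3*O)
r = -2603/9 (r = 15618/((-3*18)) = 15618/(-54) = 15618*(-1/54) = -2603/9 ≈ -289.22)
(-8112 - 36811)*(-5117 + (15329 + 13889)*(6428 + r)) = (-8112 - 36811)*(-5117 + (15329 + 13889)*(6428 - 2603/9)) = -44923*(-5117 + 29218*(55249/9)) = -44923*(-5117 + 1614265282/9) = -44923*1614219229/9 = -72515570424367/9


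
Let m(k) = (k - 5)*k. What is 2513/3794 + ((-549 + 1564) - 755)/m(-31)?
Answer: 135391/151218 ≈ 0.89534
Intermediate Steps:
m(k) = k*(-5 + k) (m(k) = (-5 + k)*k = k*(-5 + k))
2513/3794 + ((-549 + 1564) - 755)/m(-31) = 2513/3794 + ((-549 + 1564) - 755)/((-31*(-5 - 31))) = 2513*(1/3794) + (1015 - 755)/((-31*(-36))) = 359/542 + 260/1116 = 359/542 + 260*(1/1116) = 359/542 + 65/279 = 135391/151218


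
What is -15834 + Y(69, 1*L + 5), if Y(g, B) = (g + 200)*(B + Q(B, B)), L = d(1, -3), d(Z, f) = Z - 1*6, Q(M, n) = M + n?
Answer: -15834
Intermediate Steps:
d(Z, f) = -6 + Z (d(Z, f) = Z - 6 = -6 + Z)
L = -5 (L = -6 + 1 = -5)
Y(g, B) = 3*B*(200 + g) (Y(g, B) = (g + 200)*(B + (B + B)) = (200 + g)*(B + 2*B) = (200 + g)*(3*B) = 3*B*(200 + g))
-15834 + Y(69, 1*L + 5) = -15834 + 3*(1*(-5) + 5)*(200 + 69) = -15834 + 3*(-5 + 5)*269 = -15834 + 3*0*269 = -15834 + 0 = -15834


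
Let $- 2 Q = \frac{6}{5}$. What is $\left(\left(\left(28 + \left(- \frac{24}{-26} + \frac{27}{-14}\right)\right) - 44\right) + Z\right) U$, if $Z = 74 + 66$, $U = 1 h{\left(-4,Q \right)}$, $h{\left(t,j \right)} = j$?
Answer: $- \frac{13431}{182} \approx -73.797$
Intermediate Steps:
$Q = - \frac{3}{5}$ ($Q = - \frac{6 \cdot \frac{1}{5}}{2} = \left(- \frac{1}{2}\right) \frac{6}{5} = - \frac{3}{5} \approx -0.6$)
$U = - \frac{3}{5}$ ($U = 1 \left(- \frac{3}{5}\right) = - \frac{3}{5} \approx -0.6$)
$Z = 140$
$\left(\left(\left(28 + \left(- \frac{24}{-26} + \frac{27}{-14}\right)\right) - 44\right) + Z\right) U = \left(\left(\left(28 + \left(- \frac{24}{-26} + \frac{27}{-14}\right)\right) - 44\right) + 140\right) \left(- \frac{3}{5}\right) = \left(\left(\left(28 + \left(\left(-24\right) \left(- \frac{1}{26}\right) + 27 \left(- \frac{1}{14}\right)\right)\right) - 44\right) + 140\right) \left(- \frac{3}{5}\right) = \left(\left(\left(28 + \left(\frac{12}{13} - \frac{27}{14}\right)\right) - 44\right) + 140\right) \left(- \frac{3}{5}\right) = \left(\left(\left(28 - \frac{183}{182}\right) - 44\right) + 140\right) \left(- \frac{3}{5}\right) = \left(\left(\frac{4913}{182} - 44\right) + 140\right) \left(- \frac{3}{5}\right) = \left(- \frac{3095}{182} + 140\right) \left(- \frac{3}{5}\right) = \frac{22385}{182} \left(- \frac{3}{5}\right) = - \frac{13431}{182}$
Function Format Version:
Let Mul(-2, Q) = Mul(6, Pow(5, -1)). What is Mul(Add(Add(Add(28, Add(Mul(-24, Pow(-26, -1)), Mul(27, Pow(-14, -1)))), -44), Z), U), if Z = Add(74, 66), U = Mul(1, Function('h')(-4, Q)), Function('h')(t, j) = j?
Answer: Rational(-13431, 182) ≈ -73.797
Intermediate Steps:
Q = Rational(-3, 5) (Q = Mul(Rational(-1, 2), Mul(6, Pow(5, -1))) = Mul(Rational(-1, 2), Mul(6, Rational(1, 5))) = Mul(Rational(-1, 2), Rational(6, 5)) = Rational(-3, 5) ≈ -0.60000)
U = Rational(-3, 5) (U = Mul(1, Rational(-3, 5)) = Rational(-3, 5) ≈ -0.60000)
Z = 140
Mul(Add(Add(Add(28, Add(Mul(-24, Pow(-26, -1)), Mul(27, Pow(-14, -1)))), -44), Z), U) = Mul(Add(Add(Add(28, Add(Mul(-24, Pow(-26, -1)), Mul(27, Pow(-14, -1)))), -44), 140), Rational(-3, 5)) = Mul(Add(Add(Add(28, Add(Mul(-24, Rational(-1, 26)), Mul(27, Rational(-1, 14)))), -44), 140), Rational(-3, 5)) = Mul(Add(Add(Add(28, Add(Rational(12, 13), Rational(-27, 14))), -44), 140), Rational(-3, 5)) = Mul(Add(Add(Add(28, Rational(-183, 182)), -44), 140), Rational(-3, 5)) = Mul(Add(Add(Rational(4913, 182), -44), 140), Rational(-3, 5)) = Mul(Add(Rational(-3095, 182), 140), Rational(-3, 5)) = Mul(Rational(22385, 182), Rational(-3, 5)) = Rational(-13431, 182)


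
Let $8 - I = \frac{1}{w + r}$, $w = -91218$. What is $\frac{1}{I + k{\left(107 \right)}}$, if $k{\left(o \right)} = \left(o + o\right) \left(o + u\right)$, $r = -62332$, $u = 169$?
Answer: $\frac{153550}{9070505601} \approx 1.6929 \cdot 10^{-5}$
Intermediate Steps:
$I = \frac{1228401}{153550}$ ($I = 8 - \frac{1}{-91218 - 62332} = 8 - \frac{1}{-153550} = 8 - - \frac{1}{153550} = 8 + \frac{1}{153550} = \frac{1228401}{153550} \approx 8.0$)
$k{\left(o \right)} = 2 o \left(169 + o\right)$ ($k{\left(o \right)} = \left(o + o\right) \left(o + 169\right) = 2 o \left(169 + o\right)$)
$\frac{1}{I + k{\left(107 \right)}} = \frac{1}{\frac{1228401}{153550} + 2 \cdot 107 \left(169 + 107\right)} = \frac{1}{\frac{1228401}{153550} + 2 \cdot 107 \cdot 276} = \frac{1}{\frac{1228401}{153550} + 59064} = \frac{1}{\frac{9070505601}{153550}} = \frac{153550}{9070505601}$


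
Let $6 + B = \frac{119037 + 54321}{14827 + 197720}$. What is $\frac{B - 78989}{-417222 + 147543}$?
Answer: $\frac{5596658969}{19106487471} \approx 0.29292$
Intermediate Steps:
$B = - \frac{367308}{70849}$ ($B = -6 + \frac{119037 + 54321}{14827 + 197720} = -6 + \frac{173358}{212547} = -6 + 173358 \cdot \frac{1}{212547} = -6 + \frac{57786}{70849} = - \frac{367308}{70849} \approx -5.1844$)
$\frac{B - 78989}{-417222 + 147543} = \frac{- \frac{367308}{70849} - 78989}{-417222 + 147543} = - \frac{5596658969}{70849 \left(-269679\right)} = \left(- \frac{5596658969}{70849}\right) \left(- \frac{1}{269679}\right) = \frac{5596658969}{19106487471}$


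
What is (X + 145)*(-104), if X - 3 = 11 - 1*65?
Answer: -9776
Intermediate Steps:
X = -51 (X = 3 + (11 - 1*65) = 3 + (11 - 65) = 3 - 54 = -51)
(X + 145)*(-104) = (-51 + 145)*(-104) = 94*(-104) = -9776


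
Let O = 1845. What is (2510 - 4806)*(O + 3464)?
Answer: -12189464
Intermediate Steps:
(2510 - 4806)*(O + 3464) = (2510 - 4806)*(1845 + 3464) = -2296*5309 = -12189464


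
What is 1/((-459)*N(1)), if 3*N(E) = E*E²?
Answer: -1/153 ≈ -0.0065359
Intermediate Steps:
N(E) = E³/3 (N(E) = (E*E²)/3 = E³/3)
1/((-459)*N(1)) = 1/((-459)*(((⅓)*1³))) = -1/(459*((⅓)*1)) = -1/(459*⅓) = -1/459*3 = -1/153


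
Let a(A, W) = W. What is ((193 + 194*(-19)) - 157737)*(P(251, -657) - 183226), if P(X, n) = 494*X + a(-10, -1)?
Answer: 9550136590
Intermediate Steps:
P(X, n) = -1 + 494*X (P(X, n) = 494*X - 1 = -1 + 494*X)
((193 + 194*(-19)) - 157737)*(P(251, -657) - 183226) = ((193 + 194*(-19)) - 157737)*((-1 + 494*251) - 183226) = ((193 - 3686) - 157737)*((-1 + 123994) - 183226) = (-3493 - 157737)*(123993 - 183226) = -161230*(-59233) = 9550136590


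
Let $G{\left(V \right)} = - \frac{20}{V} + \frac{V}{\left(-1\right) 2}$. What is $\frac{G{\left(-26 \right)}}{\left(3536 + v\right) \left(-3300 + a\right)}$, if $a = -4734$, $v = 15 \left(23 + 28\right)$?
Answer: $- \frac{179}{449205042} \approx -3.9848 \cdot 10^{-7}$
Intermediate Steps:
$v = 765$ ($v = 15 \cdot 51 = 765$)
$G{\left(V \right)} = - \frac{20}{V} - \frac{V}{2}$ ($G{\left(V \right)} = - \frac{20}{V} + \frac{V}{-2} = - \frac{20}{V} + V \left(- \frac{1}{2}\right) = - \frac{20}{V} - \frac{V}{2}$)
$\frac{G{\left(-26 \right)}}{\left(3536 + v\right) \left(-3300 + a\right)} = \frac{- \frac{20}{-26} - -13}{\left(3536 + 765\right) \left(-3300 - 4734\right)} = \frac{\left(-20\right) \left(- \frac{1}{26}\right) + 13}{4301 \left(-8034\right)} = \frac{\frac{10}{13} + 13}{-34554234} = \frac{179}{13} \left(- \frac{1}{34554234}\right) = - \frac{179}{449205042}$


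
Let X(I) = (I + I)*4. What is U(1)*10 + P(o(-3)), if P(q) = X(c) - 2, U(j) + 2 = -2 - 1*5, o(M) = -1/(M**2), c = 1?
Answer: -84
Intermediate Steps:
X(I) = 8*I (X(I) = (2*I)*4 = 8*I)
o(M) = -1/M**2
U(j) = -9 (U(j) = -2 + (-2 - 1*5) = -2 + (-2 - 5) = -2 - 7 = -9)
P(q) = 6 (P(q) = 8*1 - 2 = 8 - 2 = 6)
U(1)*10 + P(o(-3)) = -9*10 + 6 = -90 + 6 = -84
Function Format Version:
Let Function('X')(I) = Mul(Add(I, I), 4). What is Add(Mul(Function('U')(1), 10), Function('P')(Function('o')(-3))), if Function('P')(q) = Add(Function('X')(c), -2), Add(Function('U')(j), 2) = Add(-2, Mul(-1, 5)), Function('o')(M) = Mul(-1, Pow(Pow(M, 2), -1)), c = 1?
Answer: -84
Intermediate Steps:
Function('X')(I) = Mul(8, I) (Function('X')(I) = Mul(Mul(2, I), 4) = Mul(8, I))
Function('o')(M) = Mul(-1, Pow(M, -2))
Function('U')(j) = -9 (Function('U')(j) = Add(-2, Add(-2, Mul(-1, 5))) = Add(-2, Add(-2, -5)) = Add(-2, -7) = -9)
Function('P')(q) = 6 (Function('P')(q) = Add(Mul(8, 1), -2) = Add(8, -2) = 6)
Add(Mul(Function('U')(1), 10), Function('P')(Function('o')(-3))) = Add(Mul(-9, 10), 6) = Add(-90, 6) = -84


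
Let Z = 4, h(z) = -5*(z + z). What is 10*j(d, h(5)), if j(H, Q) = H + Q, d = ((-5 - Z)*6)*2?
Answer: -1580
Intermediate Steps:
h(z) = -10*z
d = -108 (d = ((-5 - 1*4)*6)*2 = ((-5 - 4)*6)*2 = -9*6*2 = -54*2 = -108)
10*j(d, h(5)) = 10*(-108 - 10*5) = 10*(-108 - 50) = 10*(-158) = -1580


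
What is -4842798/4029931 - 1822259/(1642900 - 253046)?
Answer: -14074360205621/5601015720074 ≈ -2.5128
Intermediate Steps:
-4842798/4029931 - 1822259/(1642900 - 253046) = -4842798*1/4029931 - 1822259/1389854 = -4842798/4029931 - 1822259*1/1389854 = -4842798/4029931 - 1822259/1389854 = -14074360205621/5601015720074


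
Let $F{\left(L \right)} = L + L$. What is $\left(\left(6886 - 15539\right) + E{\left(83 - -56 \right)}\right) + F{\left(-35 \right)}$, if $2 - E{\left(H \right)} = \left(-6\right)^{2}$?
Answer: $-8757$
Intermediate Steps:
$F{\left(L \right)} = 2 L$
$E{\left(H \right)} = -34$ ($E{\left(H \right)} = 2 - \left(-6\right)^{2} = 2 - 36 = -34$)
$\left(\left(6886 - 15539\right) + E{\left(83 - -56 \right)}\right) + F{\left(-35 \right)} = \left(\left(6886 - 15539\right) - 34\right) + 2 \left(-35\right) = \left(\left(6886 - 15539\right) - 34\right) - 70 = \left(-8653 - 34\right) - 70 = -8687 - 70 = -8757$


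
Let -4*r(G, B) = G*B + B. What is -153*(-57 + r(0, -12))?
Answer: 8262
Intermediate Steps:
r(G, B) = -B/4 - B*G/4 (r(G, B) = -(G*B + B)/4 = -(B*G + B)/4 = -(B + B*G)/4 = -B/4 - B*G/4)
-153*(-57 + r(0, -12)) = -153*(-57 - ¼*(-12)*(1 + 0)) = -153*(-57 - ¼*(-12)*1) = -153*(-57 + 3) = -153*(-54) = 8262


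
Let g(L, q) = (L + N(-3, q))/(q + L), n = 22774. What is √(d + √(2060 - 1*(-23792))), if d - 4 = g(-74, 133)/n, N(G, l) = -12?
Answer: √(518646777 + 259327538*√6463)/11387 ≈ 12.837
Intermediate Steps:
g(L, q) = (-12 + L)/(L + q) (g(L, q) = (L - 12)/(q + L) = (-12 + L)/(L + q))
d = 2687289/671833 (d = 4 + ((-12 - 74)/(-74 + 133))/22774 = 4 + (-86/59)*(1/22774) = 4 + ((1/59)*(-86))*(1/22774) = 4 - 86/59*1/22774 = 4 - 43/671833 = 2687289/671833 ≈ 3.9999)
√(d + √(2060 - 1*(-23792))) = √(2687289/671833 + √(2060 - 1*(-23792))) = √(2687289/671833 + √(2060 + 23792)) = √(2687289/671833 + √25852) = √(2687289/671833 + 2*√6463)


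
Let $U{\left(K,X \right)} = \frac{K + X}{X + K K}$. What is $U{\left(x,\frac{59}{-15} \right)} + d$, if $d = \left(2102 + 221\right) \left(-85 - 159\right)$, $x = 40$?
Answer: $- \frac{13570045551}{23941} \approx -5.6681 \cdot 10^{5}$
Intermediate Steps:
$U{\left(K,X \right)} = \frac{K + X}{X + K^{2}}$
$d = -566812$ ($d = 2323 \left(-244\right) = -566812$)
$U{\left(x,\frac{59}{-15} \right)} + d = \frac{40 + \frac{59}{-15}}{\frac{59}{-15} + 40^{2}} - 566812 = \frac{40 + 59 \left(- \frac{1}{15}\right)}{59 \left(- \frac{1}{15}\right) + 1600} - 566812 = \frac{40 - \frac{59}{15}}{- \frac{59}{15} + 1600} - 566812 = \frac{1}{\frac{23941}{15}} \cdot \frac{541}{15} - 566812 = \frac{15}{23941} \cdot \frac{541}{15} - 566812 = \frac{541}{23941} - 566812 = - \frac{13570045551}{23941}$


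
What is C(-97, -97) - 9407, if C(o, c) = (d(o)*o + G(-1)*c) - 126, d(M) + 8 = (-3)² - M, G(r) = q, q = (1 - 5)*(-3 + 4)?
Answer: -18651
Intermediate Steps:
q = -4 (q = -4*1 = -4)
G(r) = -4
d(M) = 1 - M (d(M) = -8 + ((-3)² - M) = -8 + (9 - M) = 1 - M)
C(o, c) = -126 - 4*c + o*(1 - o) (C(o, c) = ((1 - o)*o - 4*c) - 126 = (o*(1 - o) - 4*c) - 126 = (-4*c + o*(1 - o)) - 126 = -126 - 4*c + o*(1 - o))
C(-97, -97) - 9407 = (-126 - 97 - 1*(-97)² - 4*(-97)) - 9407 = (-126 - 97 - 1*9409 + 388) - 9407 = (-126 - 97 - 9409 + 388) - 9407 = -9244 - 9407 = -18651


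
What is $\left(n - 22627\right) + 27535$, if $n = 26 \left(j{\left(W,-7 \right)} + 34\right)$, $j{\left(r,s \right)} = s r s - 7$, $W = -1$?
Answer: $4336$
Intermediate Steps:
$j{\left(r,s \right)} = -7 + r s^{2}$ ($j{\left(r,s \right)} = r s s - 7 = r s^{2} - 7 = -7 + r s^{2}$)
$n = -572$ ($n = 26 \left(\left(-7 - \left(-7\right)^{2}\right) + 34\right) = 26 \left(\left(-7 - 49\right) + 34\right) = 26 \left(-56 + 34\right) = 26 \left(-22\right) = -572$)
$\left(n - 22627\right) + 27535 = \left(-572 - 22627\right) + 27535 = -23199 + 27535 = 4336$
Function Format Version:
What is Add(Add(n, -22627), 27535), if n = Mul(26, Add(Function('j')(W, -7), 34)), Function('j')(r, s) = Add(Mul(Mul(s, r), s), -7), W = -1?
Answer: 4336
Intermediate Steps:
Function('j')(r, s) = Add(-7, Mul(r, Pow(s, 2))) (Function('j')(r, s) = Add(Mul(Mul(r, s), s), -7) = Add(Mul(r, Pow(s, 2)), -7) = Add(-7, Mul(r, Pow(s, 2))))
n = -572 (n = Mul(26, Add(Add(-7, Mul(-1, Pow(-7, 2))), 34)) = Mul(26, Add(Add(-7, Mul(-1, 49)), 34)) = Mul(26, Add(Add(-7, -49), 34)) = Mul(26, Add(-56, 34)) = Mul(26, -22) = -572)
Add(Add(n, -22627), 27535) = Add(Add(-572, -22627), 27535) = Add(-23199, 27535) = 4336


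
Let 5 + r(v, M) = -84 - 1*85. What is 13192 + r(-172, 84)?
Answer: 13018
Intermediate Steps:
r(v, M) = -174 (r(v, M) = -5 + (-84 - 1*85) = -5 + (-84 - 85) = -5 - 169 = -174)
13192 + r(-172, 84) = 13192 - 174 = 13018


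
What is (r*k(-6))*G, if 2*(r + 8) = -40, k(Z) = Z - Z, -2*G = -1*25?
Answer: 0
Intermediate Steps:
G = 25/2 (G = -(-1)*25/2 = -½*(-25) = 25/2 ≈ 12.500)
k(Z) = 0
r = -28 (r = -8 + (½)*(-40) = -8 - 20 = -28)
(r*k(-6))*G = -28*0*(25/2) = 0*(25/2) = 0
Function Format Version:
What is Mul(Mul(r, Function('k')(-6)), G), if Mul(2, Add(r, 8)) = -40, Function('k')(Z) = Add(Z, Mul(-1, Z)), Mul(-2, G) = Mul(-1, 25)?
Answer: 0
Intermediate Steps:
G = Rational(25, 2) (G = Mul(Rational(-1, 2), Mul(-1, 25)) = Mul(Rational(-1, 2), -25) = Rational(25, 2) ≈ 12.500)
Function('k')(Z) = 0
r = -28 (r = Add(-8, Mul(Rational(1, 2), -40)) = Add(-8, -20) = -28)
Mul(Mul(r, Function('k')(-6)), G) = Mul(Mul(-28, 0), Rational(25, 2)) = Mul(0, Rational(25, 2)) = 0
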